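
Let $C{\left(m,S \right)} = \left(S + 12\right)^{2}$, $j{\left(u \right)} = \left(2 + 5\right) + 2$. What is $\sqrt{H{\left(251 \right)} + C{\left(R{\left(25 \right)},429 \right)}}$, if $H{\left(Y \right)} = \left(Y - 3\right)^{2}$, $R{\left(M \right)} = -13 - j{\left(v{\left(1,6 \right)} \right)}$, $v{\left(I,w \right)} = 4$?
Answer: $\sqrt{255985} \approx 505.95$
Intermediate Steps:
$j{\left(u \right)} = 9$ ($j{\left(u \right)} = 7 + 2 = 9$)
$R{\left(M \right)} = -22$ ($R{\left(M \right)} = -13 - 9 = -22$)
$C{\left(m,S \right)} = \left(12 + S\right)^{2}$
$H{\left(Y \right)} = \left(-3 + Y\right)^{2}$
$\sqrt{H{\left(251 \right)} + C{\left(R{\left(25 \right)},429 \right)}} = \sqrt{\left(-3 + 251\right)^{2} + \left(12 + 429\right)^{2}} = \sqrt{248^{2} + 441^{2}} = \sqrt{61504 + 194481} = \sqrt{255985}$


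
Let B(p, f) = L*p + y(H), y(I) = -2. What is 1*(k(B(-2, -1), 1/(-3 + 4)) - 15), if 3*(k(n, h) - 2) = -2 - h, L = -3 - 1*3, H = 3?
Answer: -14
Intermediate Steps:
L = -6 (L = -3 - 3 = -6)
B(p, f) = -2 - 6*p (B(p, f) = -6*p - 2 = -2 - 6*p)
k(n, h) = 4/3 - h/3 (k(n, h) = 2 + (-2 - h)/3 = 2 + (-⅔ - h/3) = 4/3 - h/3)
1*(k(B(-2, -1), 1/(-3 + 4)) - 15) = 1*((4/3 - 1/(3*(-3 + 4))) - 15) = 1*((4/3 - ⅓/1) - 15) = 1*((4/3 - ⅓*1) - 15) = 1*((4/3 - ⅓) - 15) = 1*(1 - 15) = 1*(-14) = -14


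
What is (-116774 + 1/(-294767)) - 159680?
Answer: -81489516219/294767 ≈ -2.7645e+5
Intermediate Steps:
(-116774 + 1/(-294767)) - 159680 = (-116774 - 1/294767) - 159680 = -34421121659/294767 - 159680 = -81489516219/294767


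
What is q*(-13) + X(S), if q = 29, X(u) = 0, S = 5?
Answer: -377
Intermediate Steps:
q*(-13) + X(S) = 29*(-13) + 0 = -377 + 0 = -377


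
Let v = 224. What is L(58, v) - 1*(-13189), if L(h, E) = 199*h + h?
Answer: 24789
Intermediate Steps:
L(h, E) = 200*h
L(58, v) - 1*(-13189) = 200*58 - 1*(-13189) = 11600 + 13189 = 24789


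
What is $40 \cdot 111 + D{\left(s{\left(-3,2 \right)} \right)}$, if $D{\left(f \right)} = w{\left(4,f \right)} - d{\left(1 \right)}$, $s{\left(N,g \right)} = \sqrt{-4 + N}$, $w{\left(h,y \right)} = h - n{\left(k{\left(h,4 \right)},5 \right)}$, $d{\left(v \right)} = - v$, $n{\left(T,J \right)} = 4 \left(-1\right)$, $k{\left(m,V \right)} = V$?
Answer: $4449$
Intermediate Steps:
$n{\left(T,J \right)} = -4$
$w{\left(h,y \right)} = 4 + h$ ($w{\left(h,y \right)} = h - -4 = h + 4 = 4 + h$)
$D{\left(f \right)} = 9$ ($D{\left(f \right)} = \left(4 + 4\right) - \left(-1\right) 1 = 8 - -1 = 8 + 1 = 9$)
$40 \cdot 111 + D{\left(s{\left(-3,2 \right)} \right)} = 40 \cdot 111 + 9 = 4440 + 9 = 4449$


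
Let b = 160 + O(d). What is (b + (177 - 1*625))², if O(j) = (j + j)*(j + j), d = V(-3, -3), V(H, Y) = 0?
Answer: 82944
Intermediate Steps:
d = 0
O(j) = 4*j² (O(j) = (2*j)*(2*j) = 4*j²)
b = 160 (b = 160 + 4*0² = 160 + 4*0 = 160 + 0 = 160)
(b + (177 - 1*625))² = (160 + (177 - 1*625))² = (160 + (177 - 625))² = (160 - 448)² = (-288)² = 82944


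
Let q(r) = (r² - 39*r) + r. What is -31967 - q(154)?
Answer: -49831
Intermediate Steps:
q(r) = r² - 38*r
-31967 - q(154) = -31967 - 154*(-38 + 154) = -31967 - 154*116 = -31967 - 1*17864 = -31967 - 17864 = -49831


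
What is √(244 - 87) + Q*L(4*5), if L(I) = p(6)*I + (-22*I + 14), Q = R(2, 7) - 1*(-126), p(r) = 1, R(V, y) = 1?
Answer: -51562 + √157 ≈ -51550.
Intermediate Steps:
Q = 127 (Q = 1 - 1*(-126) = 1 + 126 = 127)
L(I) = 14 - 21*I (L(I) = 1*I + (-22*I + 14) = I + (14 - 22*I) = 14 - 21*I)
√(244 - 87) + Q*L(4*5) = √(244 - 87) + 127*(14 - 84*5) = √157 + 127*(14 - 21*20) = √157 + 127*(14 - 420) = √157 + 127*(-406) = √157 - 51562 = -51562 + √157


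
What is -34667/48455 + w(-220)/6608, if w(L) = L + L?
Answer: -31299967/40023830 ≈ -0.78203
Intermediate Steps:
w(L) = 2*L
-34667/48455 + w(-220)/6608 = -34667/48455 + (2*(-220))/6608 = -34667*1/48455 - 440*1/6608 = -34667/48455 - 55/826 = -31299967/40023830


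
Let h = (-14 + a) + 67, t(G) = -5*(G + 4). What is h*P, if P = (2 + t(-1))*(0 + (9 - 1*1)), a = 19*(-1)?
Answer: -3536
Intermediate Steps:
a = -19
t(G) = -20 - 5*G (t(G) = -5*(4 + G) = -20 - 5*G)
h = 34 (h = (-14 - 19) + 67 = -33 + 67 = 34)
P = -104 (P = (2 + (-20 - 5*(-1)))*(0 + (9 - 1*1)) = (2 + (-20 + 5))*(0 + (9 - 1)) = (2 - 15)*(0 + 8) = -13*8 = -104)
h*P = 34*(-104) = -3536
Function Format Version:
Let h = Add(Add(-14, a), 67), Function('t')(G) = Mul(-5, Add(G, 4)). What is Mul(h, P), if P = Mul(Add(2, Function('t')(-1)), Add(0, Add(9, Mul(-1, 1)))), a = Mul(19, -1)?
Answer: -3536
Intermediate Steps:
a = -19
Function('t')(G) = Add(-20, Mul(-5, G)) (Function('t')(G) = Mul(-5, Add(4, G)) = Add(-20, Mul(-5, G)))
h = 34 (h = Add(Add(-14, -19), 67) = Add(-33, 67) = 34)
P = -104 (P = Mul(Add(2, Add(-20, Mul(-5, -1))), Add(0, Add(9, Mul(-1, 1)))) = Mul(Add(2, Add(-20, 5)), Add(0, Add(9, -1))) = Mul(Add(2, -15), Add(0, 8)) = Mul(-13, 8) = -104)
Mul(h, P) = Mul(34, -104) = -3536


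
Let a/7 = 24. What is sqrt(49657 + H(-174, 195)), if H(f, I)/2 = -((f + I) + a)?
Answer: sqrt(49279) ≈ 221.99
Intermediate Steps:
a = 168 (a = 7*24 = 168)
H(f, I) = -336 - 2*I - 2*f (H(f, I) = 2*(-((f + I) + 168)) = 2*(-((I + f) + 168)) = 2*(-(168 + I + f)) = 2*(-168 - I - f) = -336 - 2*I - 2*f)
sqrt(49657 + H(-174, 195)) = sqrt(49657 + (-336 - 2*195 - 2*(-174))) = sqrt(49657 + (-336 - 390 + 348)) = sqrt(49657 - 378) = sqrt(49279)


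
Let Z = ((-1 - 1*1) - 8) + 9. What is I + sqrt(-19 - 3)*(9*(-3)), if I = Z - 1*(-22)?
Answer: 21 - 27*I*sqrt(22) ≈ 21.0 - 126.64*I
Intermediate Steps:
Z = -1 (Z = ((-1 - 1) - 8) + 9 = (-2 - 8) + 9 = -10 + 9 = -1)
I = 21 (I = -1 - 1*(-22) = -1 + 22 = 21)
I + sqrt(-19 - 3)*(9*(-3)) = 21 + sqrt(-19 - 3)*(9*(-3)) = 21 + sqrt(-22)*(-27) = 21 + (I*sqrt(22))*(-27) = 21 - 27*I*sqrt(22)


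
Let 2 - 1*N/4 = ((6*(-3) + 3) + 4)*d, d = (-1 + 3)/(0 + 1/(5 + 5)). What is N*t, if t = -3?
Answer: -2664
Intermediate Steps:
d = 20 (d = 2/(0 + 1/10) = 2/(0 + ⅒) = 2/(⅒) = 2*10 = 20)
N = 888 (N = 8 - 4*((6*(-3) + 3) + 4)*20 = 8 - 4*((-18 + 3) + 4)*20 = 8 - 4*(-15 + 4)*20 = 8 - (-44)*20 = 8 - 4*(-220) = 8 + 880 = 888)
N*t = 888*(-3) = -2664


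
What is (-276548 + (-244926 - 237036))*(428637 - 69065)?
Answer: -272738957720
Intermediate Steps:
(-276548 + (-244926 - 237036))*(428637 - 69065) = (-276548 - 481962)*359572 = -758510*359572 = -272738957720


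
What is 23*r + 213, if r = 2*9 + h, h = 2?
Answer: 673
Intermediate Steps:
r = 20 (r = 2*9 + 2 = 18 + 2 = 20)
23*r + 213 = 23*20 + 213 = 460 + 213 = 673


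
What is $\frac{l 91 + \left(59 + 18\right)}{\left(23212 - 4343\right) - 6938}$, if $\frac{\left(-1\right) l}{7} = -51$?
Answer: $\frac{32564}{11931} \approx 2.7294$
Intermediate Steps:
$l = 357$ ($l = \left(-7\right) \left(-51\right) = 357$)
$\frac{l 91 + \left(59 + 18\right)}{\left(23212 - 4343\right) - 6938} = \frac{357 \cdot 91 + \left(59 + 18\right)}{\left(23212 - 4343\right) - 6938} = \frac{32487 + 77}{\left(23212 - 4343\right) - 6938} = \frac{32564}{18869 - 6938} = \frac{32564}{11931}$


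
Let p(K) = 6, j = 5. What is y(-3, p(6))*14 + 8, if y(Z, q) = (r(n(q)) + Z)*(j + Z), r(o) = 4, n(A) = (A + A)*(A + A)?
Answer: 36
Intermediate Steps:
n(A) = 4*A**2 (n(A) = (2*A)*(2*A) = 4*A**2)
y(Z, q) = (4 + Z)*(5 + Z)
y(-3, p(6))*14 + 8 = (20 + (-3)**2 + 9*(-3))*14 + 8 = (20 + 9 - 27)*14 + 8 = 2*14 + 8 = 28 + 8 = 36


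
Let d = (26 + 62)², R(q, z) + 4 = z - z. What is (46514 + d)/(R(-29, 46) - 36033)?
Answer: -54258/36037 ≈ -1.5056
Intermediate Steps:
R(q, z) = -4 (R(q, z) = -4 + (z - z) = -4 + 0 = -4)
d = 7744 (d = 88² = 7744)
(46514 + d)/(R(-29, 46) - 36033) = (46514 + 7744)/(-4 - 36033) = 54258/(-36037) = 54258*(-1/36037) = -54258/36037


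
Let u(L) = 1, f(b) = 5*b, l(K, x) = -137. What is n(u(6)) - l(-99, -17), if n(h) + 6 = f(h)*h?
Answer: 136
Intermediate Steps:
n(h) = -6 + 5*h² (n(h) = -6 + (5*h)*h = -6 + 5*h²)
n(u(6)) - l(-99, -17) = (-6 + 5*1²) - 1*(-137) = (-6 + 5*1) + 137 = (-6 + 5) + 137 = -1 + 137 = 136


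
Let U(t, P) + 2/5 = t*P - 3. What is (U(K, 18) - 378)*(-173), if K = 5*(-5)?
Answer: 719161/5 ≈ 1.4383e+5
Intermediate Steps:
K = -25
U(t, P) = -17/5 + P*t (U(t, P) = -⅖ + (t*P - 3) = -⅖ + (P*t - 3) = -⅖ + (-3 + P*t) = -17/5 + P*t)
(U(K, 18) - 378)*(-173) = ((-17/5 + 18*(-25)) - 378)*(-173) = ((-17/5 - 450) - 378)*(-173) = (-2267/5 - 378)*(-173) = -4157/5*(-173) = 719161/5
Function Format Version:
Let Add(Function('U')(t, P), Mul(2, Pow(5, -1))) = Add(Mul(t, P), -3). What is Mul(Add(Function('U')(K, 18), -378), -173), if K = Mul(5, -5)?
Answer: Rational(719161, 5) ≈ 1.4383e+5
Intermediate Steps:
K = -25
Function('U')(t, P) = Add(Rational(-17, 5), Mul(P, t)) (Function('U')(t, P) = Add(Rational(-2, 5), Add(Mul(t, P), -3)) = Add(Rational(-2, 5), Add(Mul(P, t), -3)) = Add(Rational(-2, 5), Add(-3, Mul(P, t))) = Add(Rational(-17, 5), Mul(P, t)))
Mul(Add(Function('U')(K, 18), -378), -173) = Mul(Add(Add(Rational(-17, 5), Mul(18, -25)), -378), -173) = Mul(Add(Add(Rational(-17, 5), -450), -378), -173) = Mul(Add(Rational(-2267, 5), -378), -173) = Mul(Rational(-4157, 5), -173) = Rational(719161, 5)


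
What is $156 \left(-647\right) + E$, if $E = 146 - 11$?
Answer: $-100797$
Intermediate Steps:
$E = 135$ ($E = 146 - 11 = 135$)
$156 \left(-647\right) + E = 156 \left(-647\right) + 135 = -100932 + 135 = -100797$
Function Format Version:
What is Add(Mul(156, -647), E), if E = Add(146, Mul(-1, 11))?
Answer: -100797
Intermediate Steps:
E = 135 (E = Add(146, -11) = 135)
Add(Mul(156, -647), E) = Add(Mul(156, -647), 135) = Add(-100932, 135) = -100797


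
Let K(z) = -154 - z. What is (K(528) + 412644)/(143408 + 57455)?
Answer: 411962/200863 ≈ 2.0510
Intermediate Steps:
(K(528) + 412644)/(143408 + 57455) = ((-154 - 1*528) + 412644)/(143408 + 57455) = ((-154 - 528) + 412644)/200863 = (-682 + 412644)*(1/200863) = 411962*(1/200863) = 411962/200863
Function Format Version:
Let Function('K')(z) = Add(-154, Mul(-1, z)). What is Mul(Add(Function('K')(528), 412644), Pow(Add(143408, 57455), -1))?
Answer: Rational(411962, 200863) ≈ 2.0510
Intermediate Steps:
Mul(Add(Function('K')(528), 412644), Pow(Add(143408, 57455), -1)) = Mul(Add(Add(-154, Mul(-1, 528)), 412644), Pow(Add(143408, 57455), -1)) = Mul(Add(Add(-154, -528), 412644), Pow(200863, -1)) = Mul(Add(-682, 412644), Rational(1, 200863)) = Mul(411962, Rational(1, 200863)) = Rational(411962, 200863)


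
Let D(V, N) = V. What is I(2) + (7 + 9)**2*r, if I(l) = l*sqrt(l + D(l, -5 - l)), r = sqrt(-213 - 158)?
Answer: 4 + 256*I*sqrt(371) ≈ 4.0 + 4930.9*I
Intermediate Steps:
r = I*sqrt(371) (r = sqrt(-371) = I*sqrt(371) ≈ 19.261*I)
I(l) = sqrt(2)*l**(3/2) (I(l) = l*sqrt(l + l) = l*sqrt(2*l) = l*(sqrt(2)*sqrt(l)) = sqrt(2)*l**(3/2))
I(2) + (7 + 9)**2*r = sqrt(2)*2**(3/2) + (7 + 9)**2*(I*sqrt(371)) = sqrt(2)*(2*sqrt(2)) + 16**2*(I*sqrt(371)) = 4 + 256*(I*sqrt(371)) = 4 + 256*I*sqrt(371)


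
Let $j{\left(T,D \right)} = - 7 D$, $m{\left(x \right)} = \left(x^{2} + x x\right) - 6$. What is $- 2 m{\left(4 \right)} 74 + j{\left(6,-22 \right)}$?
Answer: $-3694$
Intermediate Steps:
$m{\left(x \right)} = -6 + 2 x^{2}$ ($m{\left(x \right)} = \left(x^{2} + x^{2}\right) - 6 = 2 x^{2} - 6 = -6 + 2 x^{2}$)
$- 2 m{\left(4 \right)} 74 + j{\left(6,-22 \right)} = - 2 \left(-6 + 2 \cdot 4^{2}\right) 74 - -154 = - 2 \left(-6 + 2 \cdot 16\right) 74 + 154 = - 2 \left(-6 + 32\right) 74 + 154 = \left(-2\right) 26 \cdot 74 + 154 = \left(-52\right) 74 + 154 = -3848 + 154 = -3694$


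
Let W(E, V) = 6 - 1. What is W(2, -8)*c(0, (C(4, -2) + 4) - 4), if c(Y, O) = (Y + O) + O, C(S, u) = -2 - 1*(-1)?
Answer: -10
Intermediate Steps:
C(S, u) = -1 (C(S, u) = -2 + 1 = -1)
W(E, V) = 5
c(Y, O) = Y + 2*O (c(Y, O) = (O + Y) + O = Y + 2*O)
W(2, -8)*c(0, (C(4, -2) + 4) - 4) = 5*(0 + 2*((-1 + 4) - 4)) = 5*(0 + 2*(3 - 4)) = 5*(0 + 2*(-1)) = 5*(0 - 2) = 5*(-2) = -10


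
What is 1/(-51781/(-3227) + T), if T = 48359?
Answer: 3227/156106274 ≈ 2.0672e-5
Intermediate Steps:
1/(-51781/(-3227) + T) = 1/(-51781/(-3227) + 48359) = 1/(-51781*(-1/3227) + 48359) = 1/(51781/3227 + 48359) = 1/(156106274/3227) = 3227/156106274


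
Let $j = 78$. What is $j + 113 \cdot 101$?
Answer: $11491$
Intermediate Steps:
$j + 113 \cdot 101 = 78 + 113 \cdot 101 = 78 + 11413 = 11491$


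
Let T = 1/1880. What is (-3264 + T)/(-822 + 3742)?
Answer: -6136319/5489600 ≈ -1.1178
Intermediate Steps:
T = 1/1880 ≈ 0.00053191
(-3264 + T)/(-822 + 3742) = (-3264 + 1/1880)/(-822 + 3742) = -6136319/1880/2920 = -6136319/1880*1/2920 = -6136319/5489600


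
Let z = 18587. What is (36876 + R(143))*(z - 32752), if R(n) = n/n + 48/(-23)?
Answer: -12013662295/23 ≈ -5.2233e+8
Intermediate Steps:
R(n) = -25/23 (R(n) = 1 + 48*(-1/23) = 1 - 48/23 = -25/23)
(36876 + R(143))*(z - 32752) = (36876 - 25/23)*(18587 - 32752) = (848123/23)*(-14165) = -12013662295/23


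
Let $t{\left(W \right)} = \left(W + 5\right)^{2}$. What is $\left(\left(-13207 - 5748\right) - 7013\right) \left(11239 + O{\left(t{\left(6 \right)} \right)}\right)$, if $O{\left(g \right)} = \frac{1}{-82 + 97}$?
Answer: $- \frac{1459280416}{5} \approx -2.9186 \cdot 10^{8}$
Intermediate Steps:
$t{\left(W \right)} = \left(5 + W\right)^{2}$
$O{\left(g \right)} = \frac{1}{15}$
$\left(\left(-13207 - 5748\right) - 7013\right) \left(11239 + O{\left(t{\left(6 \right)} \right)}\right) = \left(\left(-13207 - 5748\right) - 7013\right) \left(11239 + \frac{1}{15}\right) = \left(\left(-13207 - 5748\right) - 7013\right) \frac{168586}{15} = \left(-18955 - 7013\right) \frac{168586}{15} = \left(-25968\right) \frac{168586}{15} = - \frac{1459280416}{5}$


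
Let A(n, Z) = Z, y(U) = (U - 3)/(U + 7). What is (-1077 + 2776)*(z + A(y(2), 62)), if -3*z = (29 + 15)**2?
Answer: -2973250/3 ≈ -9.9108e+5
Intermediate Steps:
z = -1936/3 (z = -(29 + 15)**2/3 = -1/3*44**2 = -1/3*1936 = -1936/3 ≈ -645.33)
y(U) = (-3 + U)/(7 + U)
(-1077 + 2776)*(z + A(y(2), 62)) = (-1077 + 2776)*(-1936/3 + 62) = 1699*(-1750/3) = -2973250/3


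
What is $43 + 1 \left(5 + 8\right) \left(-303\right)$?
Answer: $-3896$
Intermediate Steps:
$43 + 1 \left(5 + 8\right) \left(-303\right) = 43 + 1 \cdot 13 \left(-303\right) = 43 + 13 \left(-303\right) = 43 - 3939 = -3896$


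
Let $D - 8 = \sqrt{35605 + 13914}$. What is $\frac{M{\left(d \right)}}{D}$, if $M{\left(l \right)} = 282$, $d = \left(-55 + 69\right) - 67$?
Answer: $- \frac{752}{16485} + \frac{94 \sqrt{49519}}{16485} \approx 1.2233$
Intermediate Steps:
$d = -53$ ($d = 14 - 67 = -53$)
$D = 8 + \sqrt{49519}$ ($D = 8 + \sqrt{35605 + 13914} = 8 + \sqrt{49519} \approx 230.53$)
$\frac{M{\left(d \right)}}{D} = \frac{282}{8 + \sqrt{49519}}$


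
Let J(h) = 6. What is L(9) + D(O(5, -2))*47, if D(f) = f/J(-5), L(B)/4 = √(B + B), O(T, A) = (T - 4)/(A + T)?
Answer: 47/18 + 12*√2 ≈ 19.582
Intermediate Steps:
O(T, A) = (-4 + T)/(A + T)
L(B) = 4*√2*√B (L(B) = 4*√(B + B) = 4*√(2*B) = 4*(√2*√B) = 4*√2*√B)
D(f) = f/6
L(9) + D(O(5, -2))*47 = 4*√2*√9 + (((-4 + 5)/(-2 + 5))/6)*47 = 4*√2*3 + ((1/3)/6)*47 = 12*√2 + (((⅓)*1)/6)*47 = 12*√2 + ((⅙)*(⅓))*47 = 12*√2 + (1/18)*47 = 12*√2 + 47/18 = 47/18 + 12*√2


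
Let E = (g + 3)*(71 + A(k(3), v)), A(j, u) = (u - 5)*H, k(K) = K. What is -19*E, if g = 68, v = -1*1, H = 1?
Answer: -87685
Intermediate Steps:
v = -1
A(j, u) = -5 + u (A(j, u) = (u - 5)*1 = (-5 + u)*1 = -5 + u)
E = 4615 (E = (68 + 3)*(71 + (-5 - 1)) = 71*(71 - 6) = 71*65 = 4615)
-19*E = -19*4615 = -87685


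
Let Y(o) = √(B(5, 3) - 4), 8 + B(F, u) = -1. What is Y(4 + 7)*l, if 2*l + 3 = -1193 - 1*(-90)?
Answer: -553*I*√13 ≈ -1993.9*I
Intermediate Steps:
B(F, u) = -9 (B(F, u) = -8 - 1 = -9)
l = -553 (l = -3/2 + (-1193 - 1*(-90))/2 = -3/2 + (-1193 + 90)/2 = -3/2 + (½)*(-1103) = -3/2 - 1103/2 = -553)
Y(o) = I*√13 (Y(o) = √(-9 - 4) = √(-13) = I*√13)
Y(4 + 7)*l = (I*√13)*(-553) = -553*I*√13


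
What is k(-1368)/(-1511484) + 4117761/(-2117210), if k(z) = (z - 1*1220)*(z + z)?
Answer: -1767950223717/266677419970 ≈ -6.6295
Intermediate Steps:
k(z) = 2*z*(-1220 + z) (k(z) = (z - 1220)*(2*z) = (-1220 + z)*(2*z) = 2*z*(-1220 + z))
k(-1368)/(-1511484) + 4117761/(-2117210) = (2*(-1368)*(-1220 - 1368))/(-1511484) + 4117761/(-2117210) = (2*(-1368)*(-2588))*(-1/1511484) + 4117761*(-1/2117210) = 7080768*(-1/1511484) - 4117761/2117210 = -590064/125957 - 4117761/2117210 = -1767950223717/266677419970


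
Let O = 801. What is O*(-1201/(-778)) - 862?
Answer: 291365/778 ≈ 374.50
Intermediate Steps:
O*(-1201/(-778)) - 862 = 801*(-1201/(-778)) - 862 = 801*(-1201*(-1/778)) - 862 = 801*(1201/778) - 862 = 962001/778 - 862 = 291365/778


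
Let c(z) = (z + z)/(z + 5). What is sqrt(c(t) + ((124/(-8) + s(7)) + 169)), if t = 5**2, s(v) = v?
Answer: sqrt(5838)/6 ≈ 12.734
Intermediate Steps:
t = 25
c(z) = 2*z/(5 + z) (c(z) = (2*z)/(5 + z) = 2*z/(5 + z))
sqrt(c(t) + ((124/(-8) + s(7)) + 169)) = sqrt(2*25/(5 + 25) + ((124/(-8) + 7) + 169)) = sqrt(2*25/30 + ((124*(-1/8) + 7) + 169)) = sqrt(2*25*(1/30) + ((-31/2 + 7) + 169)) = sqrt(5/3 + (-17/2 + 169)) = sqrt(5/3 + 321/2) = sqrt(973/6) = sqrt(5838)/6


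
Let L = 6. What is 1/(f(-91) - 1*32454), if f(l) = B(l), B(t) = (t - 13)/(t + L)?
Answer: -85/2758486 ≈ -3.0814e-5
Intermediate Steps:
B(t) = (-13 + t)/(6 + t) (B(t) = (t - 13)/(t + 6) = (-13 + t)/(6 + t))
f(l) = (-13 + l)/(6 + l)
1/(f(-91) - 1*32454) = 1/((-13 - 91)/(6 - 91) - 1*32454) = 1/(-104/(-85) - 32454) = 1/(-1/85*(-104) - 32454) = 1/(104/85 - 32454) = 1/(-2758486/85) = -85/2758486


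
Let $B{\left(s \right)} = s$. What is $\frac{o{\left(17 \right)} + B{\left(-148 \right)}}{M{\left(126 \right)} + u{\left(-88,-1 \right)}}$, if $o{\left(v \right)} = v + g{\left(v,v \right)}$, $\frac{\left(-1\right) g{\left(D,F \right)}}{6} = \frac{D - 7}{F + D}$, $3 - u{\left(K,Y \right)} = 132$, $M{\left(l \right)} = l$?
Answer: $\frac{2257}{51} \approx 44.255$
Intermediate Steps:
$u{\left(K,Y \right)} = -129$ ($u{\left(K,Y \right)} = 3 - 132 = -129$)
$g{\left(D,F \right)} = - \frac{6 \left(-7 + D\right)}{D + F}$ ($g{\left(D,F \right)} = - 6 \frac{D - 7}{F + D} = - 6 \frac{-7 + D}{D + F} = - \frac{6 \left(-7 + D\right)}{D + F}$)
$o{\left(v \right)} = v + \frac{3 \left(7 - v\right)}{v}$ ($o{\left(v \right)} = v + \frac{6 \left(7 - v\right)}{v + v} = v + \frac{6 \left(7 - v\right)}{2 v} = v + 6 \frac{1}{2 v} \left(7 - v\right) = v + \frac{3 \left(7 - v\right)}{v}$)
$\frac{o{\left(17 \right)} + B{\left(-148 \right)}}{M{\left(126 \right)} + u{\left(-88,-1 \right)}} = \frac{\left(-3 + 17 + \frac{21}{17}\right) - 148}{126 - 129} = \frac{\left(-3 + 17 + 21 \cdot \frac{1}{17}\right) - 148}{-3} = \left(\left(-3 + 17 + \frac{21}{17}\right) - 148\right) \left(- \frac{1}{3}\right) = \left(\frac{259}{17} - 148\right) \left(- \frac{1}{3}\right) = \left(- \frac{2257}{17}\right) \left(- \frac{1}{3}\right) = \frac{2257}{51}$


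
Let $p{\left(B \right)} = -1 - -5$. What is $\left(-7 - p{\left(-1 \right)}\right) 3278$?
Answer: $-36058$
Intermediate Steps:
$p{\left(B \right)} = 4$ ($p{\left(B \right)} = -1 + 5 = 4$)
$\left(-7 - p{\left(-1 \right)}\right) 3278 = \left(-7 - 4\right) 3278 = \left(-11\right) 3278 = -36058$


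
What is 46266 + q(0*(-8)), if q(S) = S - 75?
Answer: 46191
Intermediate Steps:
q(S) = -75 + S
46266 + q(0*(-8)) = 46266 + (-75 + 0*(-8)) = 46266 + (-75 + 0) = 46266 - 75 = 46191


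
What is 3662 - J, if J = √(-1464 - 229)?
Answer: 3662 - I*√1693 ≈ 3662.0 - 41.146*I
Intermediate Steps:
J = I*√1693 (J = √(-1693) = I*√1693 ≈ 41.146*I)
3662 - J = 3662 - I*√1693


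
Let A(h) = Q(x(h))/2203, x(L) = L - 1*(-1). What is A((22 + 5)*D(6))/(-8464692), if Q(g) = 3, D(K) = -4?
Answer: -1/6215905492 ≈ -1.6088e-10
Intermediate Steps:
x(L) = 1 + L (x(L) = L + 1 = 1 + L)
A(h) = 3/2203
A((22 + 5)*D(6))/(-8464692) = (3/2203)/(-8464692) = (3/2203)*(-1/8464692) = -1/6215905492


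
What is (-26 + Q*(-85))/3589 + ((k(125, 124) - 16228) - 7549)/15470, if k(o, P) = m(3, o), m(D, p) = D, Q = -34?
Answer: -20509403/27760915 ≈ -0.73879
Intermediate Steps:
k(o, P) = 3
(-26 + Q*(-85))/3589 + ((k(125, 124) - 16228) - 7549)/15470 = (-26 - 34*(-85))/3589 + ((3 - 16228) - 7549)/15470 = (-26 + 2890)*(1/3589) + (-16225 - 7549)*(1/15470) = 2864*(1/3589) - 23774*1/15470 = 2864/3589 - 11887/7735 = -20509403/27760915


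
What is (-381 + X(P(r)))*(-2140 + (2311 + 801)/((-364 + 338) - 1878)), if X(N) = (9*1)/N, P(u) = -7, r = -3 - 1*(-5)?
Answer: 681990642/833 ≈ 8.1872e+5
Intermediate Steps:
r = 2 (r = -3 + 5 = 2)
X(N) = 9/N
(-381 + X(P(r)))*(-2140 + (2311 + 801)/((-364 + 338) - 1878)) = (-381 + 9/(-7))*(-2140 + (2311 + 801)/((-364 + 338) - 1878)) = (-381 + 9*(-⅐))*(-2140 + 3112/(-26 - 1878)) = (-381 - 9/7)*(-2140 + 3112/(-1904)) = -2676*(-2140 + 3112*(-1/1904))/7 = -2676*(-2140 - 389/238)/7 = -2676/7*(-509709/238) = 681990642/833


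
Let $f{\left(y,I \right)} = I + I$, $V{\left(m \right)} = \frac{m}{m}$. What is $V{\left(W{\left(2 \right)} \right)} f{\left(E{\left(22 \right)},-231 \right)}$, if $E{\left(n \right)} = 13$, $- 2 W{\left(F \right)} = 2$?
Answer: $-462$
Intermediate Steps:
$W{\left(F \right)} = -1$ ($W{\left(F \right)} = \left(- \frac{1}{2}\right) 2 = -1$)
$V{\left(m \right)} = 1$
$f{\left(y,I \right)} = 2 I$
$V{\left(W{\left(2 \right)} \right)} f{\left(E{\left(22 \right)},-231 \right)} = 1 \cdot 2 \left(-231\right) = 1 \left(-462\right) = -462$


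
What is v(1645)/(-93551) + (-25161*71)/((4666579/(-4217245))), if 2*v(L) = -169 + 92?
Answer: 1409592266599256273/873126264058 ≈ 1.6144e+6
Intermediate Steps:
v(L) = -77/2 (v(L) = (-169 + 92)/2 = (1/2)*(-77) = -77/2)
v(1645)/(-93551) + (-25161*71)/((4666579/(-4217245))) = -77/2/(-93551) + (-25161*71)/((4666579/(-4217245))) = -77/2*(-1/93551) - 1786431/(4666579*(-1/4217245)) = 77/187102 - 1786431/(-4666579/4217245) = 77/187102 - 1786431*(-4217245/4666579) = 77/187102 + 7533817202595/4666579 = 1409592266599256273/873126264058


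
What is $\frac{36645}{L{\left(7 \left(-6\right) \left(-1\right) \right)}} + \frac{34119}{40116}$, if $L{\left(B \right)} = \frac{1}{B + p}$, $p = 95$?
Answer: $\frac{67132332153}{13372} \approx 5.0204 \cdot 10^{6}$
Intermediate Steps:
$L{\left(B \right)} = \frac{1}{95 + B}$ ($L{\left(B \right)} = \frac{1}{B + 95} = \frac{1}{95 + B}$)
$\frac{36645}{L{\left(7 \left(-6\right) \left(-1\right) \right)}} + \frac{34119}{40116} = \frac{36645}{\frac{1}{95 + 7 \left(-6\right) \left(-1\right)}} + \frac{34119}{40116} = \frac{36645}{\frac{1}{95 - -42}} + 34119 \cdot \frac{1}{40116} = \frac{36645}{\frac{1}{95 + 42}} + \frac{11373}{13372} = \frac{36645}{\frac{1}{137}} + \frac{11373}{13372} = 36645 \frac{1}{\frac{1}{137}} + \frac{11373}{13372} = 36645 \cdot 137 + \frac{11373}{13372} = 5020365 + \frac{11373}{13372} = \frac{67132332153}{13372}$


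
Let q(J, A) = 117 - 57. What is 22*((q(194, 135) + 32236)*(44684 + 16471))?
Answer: 43451361360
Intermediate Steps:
q(J, A) = 60
22*((q(194, 135) + 32236)*(44684 + 16471)) = 22*((60 + 32236)*(44684 + 16471)) = 22*(32296*61155) = 22*1975061880 = 43451361360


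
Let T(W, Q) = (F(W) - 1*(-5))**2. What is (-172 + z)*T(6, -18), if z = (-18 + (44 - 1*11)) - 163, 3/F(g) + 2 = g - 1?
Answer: -11520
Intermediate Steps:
F(g) = 3/(-3 + g) (F(g) = 3/(-2 + (g - 1)) = 3/(-2 + (-1 + g)) = 3/(-3 + g))
z = -148 (z = (-18 + (44 - 11)) - 163 = (-18 + 33) - 163 = 15 - 163 = -148)
T(W, Q) = (5 + 3/(-3 + W))**2 (T(W, Q) = (3/(-3 + W) - 1*(-5))**2 = (3/(-3 + W) + 5)**2 = (5 + 3/(-3 + W))**2)
(-172 + z)*T(6, -18) = (-172 - 148)*((-12 + 5*6)**2/(-3 + 6)**2) = -320*(-12 + 30)**2/3**2 = -320*18**2/9 = -103680/9 = -320*36 = -11520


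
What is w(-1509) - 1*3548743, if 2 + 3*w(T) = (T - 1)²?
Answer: -8366131/3 ≈ -2.7887e+6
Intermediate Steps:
w(T) = -⅔ + (-1 + T)²/3 (w(T) = -⅔ + (T - 1)²/3 = -⅔ + (-1 + T)²/3)
w(-1509) - 1*3548743 = (-⅔ + (-1 - 1509)²/3) - 1*3548743 = (-⅔ + (⅓)*(-1510)²) - 3548743 = (-⅔ + (⅓)*2280100) - 3548743 = (-⅔ + 2280100/3) - 3548743 = 2280098/3 - 3548743 = -8366131/3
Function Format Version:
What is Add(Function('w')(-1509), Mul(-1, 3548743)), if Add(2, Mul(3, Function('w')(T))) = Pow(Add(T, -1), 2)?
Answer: Rational(-8366131, 3) ≈ -2.7887e+6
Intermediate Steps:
Function('w')(T) = Add(Rational(-2, 3), Mul(Rational(1, 3), Pow(Add(-1, T), 2))) (Function('w')(T) = Add(Rational(-2, 3), Mul(Rational(1, 3), Pow(Add(T, -1), 2))) = Add(Rational(-2, 3), Mul(Rational(1, 3), Pow(Add(-1, T), 2))))
Add(Function('w')(-1509), Mul(-1, 3548743)) = Add(Add(Rational(-2, 3), Mul(Rational(1, 3), Pow(Add(-1, -1509), 2))), Mul(-1, 3548743)) = Add(Add(Rational(-2, 3), Mul(Rational(1, 3), Pow(-1510, 2))), -3548743) = Add(Add(Rational(-2, 3), Mul(Rational(1, 3), 2280100)), -3548743) = Add(Add(Rational(-2, 3), Rational(2280100, 3)), -3548743) = Add(Rational(2280098, 3), -3548743) = Rational(-8366131, 3)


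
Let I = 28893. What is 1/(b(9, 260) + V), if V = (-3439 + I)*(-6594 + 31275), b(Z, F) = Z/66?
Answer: 22/13821063831 ≈ 1.5918e-9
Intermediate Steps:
b(Z, F) = Z/66 (b(Z, F) = Z*(1/66) = Z/66)
V = 628230174 (V = (-3439 + 28893)*(-6594 + 31275) = 25454*24681 = 628230174)
1/(b(9, 260) + V) = 1/((1/66)*9 + 628230174) = 1/(3/22 + 628230174) = 1/(13821063831/22) = 22/13821063831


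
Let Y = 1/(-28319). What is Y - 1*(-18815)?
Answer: 532821984/28319 ≈ 18815.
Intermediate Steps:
Y = -1/28319 ≈ -3.5312e-5
Y - 1*(-18815) = -1/28319 - 1*(-18815) = -1/28319 + 18815 = 532821984/28319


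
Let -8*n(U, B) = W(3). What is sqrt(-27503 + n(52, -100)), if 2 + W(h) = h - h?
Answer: I*sqrt(110011)/2 ≈ 165.84*I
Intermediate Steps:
W(h) = -2 (W(h) = -2 + (h - h) = -2 + 0 = -2)
n(U, B) = 1/4 (n(U, B) = -1/8*(-2) = 1/4)
sqrt(-27503 + n(52, -100)) = sqrt(-27503 + 1/4) = sqrt(-110011/4) = I*sqrt(110011)/2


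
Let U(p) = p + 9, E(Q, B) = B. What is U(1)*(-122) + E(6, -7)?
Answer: -1227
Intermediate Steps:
U(p) = 9 + p
U(1)*(-122) + E(6, -7) = (9 + 1)*(-122) - 7 = 10*(-122) - 7 = -1220 - 7 = -1227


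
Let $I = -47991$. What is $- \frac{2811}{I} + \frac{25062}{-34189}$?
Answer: $- \frac{368881721}{546921433} \approx -0.67447$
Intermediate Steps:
$- \frac{2811}{I} + \frac{25062}{-34189} = - \frac{2811}{-47991} + \frac{25062}{-34189} = \left(-2811\right) \left(- \frac{1}{47991}\right) + 25062 \left(- \frac{1}{34189}\right) = \frac{937}{15997} - \frac{25062}{34189} = - \frac{368881721}{546921433}$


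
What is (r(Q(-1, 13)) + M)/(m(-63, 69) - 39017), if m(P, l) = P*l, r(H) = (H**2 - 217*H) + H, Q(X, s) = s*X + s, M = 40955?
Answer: -40955/43364 ≈ -0.94445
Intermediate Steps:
Q(X, s) = s + X*s (Q(X, s) = X*s + s = s + X*s)
r(H) = H**2 - 216*H
(r(Q(-1, 13)) + M)/(m(-63, 69) - 39017) = ((13*(1 - 1))*(-216 + 13*(1 - 1)) + 40955)/(-63*69 - 39017) = ((13*0)*(-216 + 13*0) + 40955)/(-4347 - 39017) = (0*(-216 + 0) + 40955)/(-43364) = (0*(-216) + 40955)*(-1/43364) = (0 + 40955)*(-1/43364) = 40955*(-1/43364) = -40955/43364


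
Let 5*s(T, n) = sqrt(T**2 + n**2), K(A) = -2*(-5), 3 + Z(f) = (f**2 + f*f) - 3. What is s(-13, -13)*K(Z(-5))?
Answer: 26*sqrt(2) ≈ 36.770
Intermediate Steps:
Z(f) = -6 + 2*f**2 (Z(f) = -3 + ((f**2 + f*f) - 3) = -3 + ((f**2 + f**2) - 3) = -3 + (2*f**2 - 3) = -3 + (-3 + 2*f**2) = -6 + 2*f**2)
K(A) = 10
s(T, n) = sqrt(T**2 + n**2)/5
s(-13, -13)*K(Z(-5)) = (sqrt((-13)**2 + (-13)**2)/5)*10 = (sqrt(169 + 169)/5)*10 = (sqrt(338)/5)*10 = ((13*sqrt(2))/5)*10 = (13*sqrt(2)/5)*10 = 26*sqrt(2)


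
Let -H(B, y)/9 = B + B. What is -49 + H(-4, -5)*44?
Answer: 3119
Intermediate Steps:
H(B, y) = -18*B (H(B, y) = -9*(B + B) = -18*B)
-49 + H(-4, -5)*44 = -49 - 18*(-4)*44 = -49 + 72*44 = -49 + 3168 = 3119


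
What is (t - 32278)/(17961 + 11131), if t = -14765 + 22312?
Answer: -3533/4156 ≈ -0.85010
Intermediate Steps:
t = 7547
(t - 32278)/(17961 + 11131) = (7547 - 32278)/(17961 + 11131) = -24731/29092 = -24731*1/29092 = -3533/4156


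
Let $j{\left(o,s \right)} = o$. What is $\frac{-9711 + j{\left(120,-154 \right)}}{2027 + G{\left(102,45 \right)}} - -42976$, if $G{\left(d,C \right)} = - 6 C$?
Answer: $\frac{75499241}{1757} \approx 42971.0$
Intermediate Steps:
$\frac{-9711 + j{\left(120,-154 \right)}}{2027 + G{\left(102,45 \right)}} - -42976 = \frac{-9711 + 120}{2027 - 270} - -42976 = - \frac{9591}{2027 - 270} + 42976 = - \frac{9591}{1757} + 42976 = \frac{75499241}{1757}$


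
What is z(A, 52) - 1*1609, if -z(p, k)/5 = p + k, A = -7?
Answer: -1834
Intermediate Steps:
z(p, k) = -5*k - 5*p (z(p, k) = -5*(p + k) = -5*(k + p) = -5*k - 5*p)
z(A, 52) - 1*1609 = (-5*52 - 5*(-7)) - 1*1609 = (-260 + 35) - 1609 = -225 - 1609 = -1834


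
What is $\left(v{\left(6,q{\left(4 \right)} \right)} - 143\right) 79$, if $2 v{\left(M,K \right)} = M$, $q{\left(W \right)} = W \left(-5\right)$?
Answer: $-11060$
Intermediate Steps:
$q{\left(W \right)} = - 5 W$
$v{\left(M,K \right)} = \frac{M}{2}$
$\left(v{\left(6,q{\left(4 \right)} \right)} - 143\right) 79 = \left(\frac{1}{2} \cdot 6 - 143\right) 79 = \left(3 - 143\right) 79 = \left(-140\right) 79 = -11060$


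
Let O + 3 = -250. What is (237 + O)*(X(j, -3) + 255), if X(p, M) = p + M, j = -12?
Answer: -3840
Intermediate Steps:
X(p, M) = M + p
O = -253 (O = -3 - 250 = -253)
(237 + O)*(X(j, -3) + 255) = (237 - 253)*((-3 - 12) + 255) = -16*(-15 + 255) = -16*240 = -3840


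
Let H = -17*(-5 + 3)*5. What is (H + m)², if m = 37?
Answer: 42849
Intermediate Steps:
H = 170 (H = -(-34)*5 = -17*(-10) = 170)
(H + m)² = (170 + 37)² = 207² = 42849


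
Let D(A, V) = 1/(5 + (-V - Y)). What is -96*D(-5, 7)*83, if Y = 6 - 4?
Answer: 1992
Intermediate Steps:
Y = 2
D(A, V) = 1/(3 - V) (D(A, V) = 1/(5 + (-V - 1*2)) = 1/(5 + (-V - 2)) = 1/(5 + (-2 - V)) = 1/(3 - V))
-96*D(-5, 7)*83 = -(-96)/(-3 + 7)*83 = -(-96)/4*83 = -96*(-¼)*83 = 24*83 = 1992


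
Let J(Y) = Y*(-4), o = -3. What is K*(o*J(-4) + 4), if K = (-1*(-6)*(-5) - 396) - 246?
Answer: 29568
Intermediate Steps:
J(Y) = -4*Y
K = -672 (K = (6*(-5) - 396) - 246 = (-30 - 396) - 246 = -426 - 246 = -672)
K*(o*J(-4) + 4) = -672*(-(-12)*(-4) + 4) = -672*(-3*16 + 4) = -672*(-48 + 4) = -672*(-44) = 29568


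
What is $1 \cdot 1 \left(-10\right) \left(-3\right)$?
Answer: $30$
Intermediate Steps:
$1 \cdot 1 \left(-10\right) \left(-3\right) = 1 \left(-10\right) \left(-3\right) = \left(-10\right) \left(-3\right) = 30$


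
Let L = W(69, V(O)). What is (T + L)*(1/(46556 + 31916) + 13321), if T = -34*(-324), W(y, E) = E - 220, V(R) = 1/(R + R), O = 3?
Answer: 67713050755601/470832 ≈ 1.4382e+8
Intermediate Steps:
V(R) = 1/(2*R)
W(y, E) = -220 + E
T = 11016
L = -1319/6 (L = -220 + (1/2)/3 = -220 + (1/2)*(1/3) = -220 + 1/6 = -1319/6 ≈ -219.83)
(T + L)*(1/(46556 + 31916) + 13321) = (11016 - 1319/6)*(1/(46556 + 31916) + 13321) = 64777*(1/78472 + 13321)/6 = (64777/6)*(1045325513/78472) = 67713050755601/470832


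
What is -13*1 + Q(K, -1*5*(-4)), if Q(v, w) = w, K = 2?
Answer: 7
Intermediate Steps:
-13*1 + Q(K, -1*5*(-4)) = -13*1 - 1*5*(-4) = -13 - 5*(-4) = -13 + 20 = 7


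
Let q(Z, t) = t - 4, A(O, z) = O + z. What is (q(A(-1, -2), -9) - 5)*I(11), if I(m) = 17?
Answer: -306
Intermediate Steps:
q(Z, t) = -4 + t
(q(A(-1, -2), -9) - 5)*I(11) = ((-4 - 9) - 5)*17 = (-13 - 5)*17 = -18*17 = -306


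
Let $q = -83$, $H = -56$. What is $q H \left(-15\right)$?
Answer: $-69720$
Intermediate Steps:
$q H \left(-15\right) = \left(-83\right) \left(-56\right) \left(-15\right) = 4648 \left(-15\right) = -69720$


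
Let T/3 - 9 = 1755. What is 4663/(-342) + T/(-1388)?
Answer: -2070527/118674 ≈ -17.447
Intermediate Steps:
T = 5292 (T = 27 + 3*1755 = 27 + 5265 = 5292)
4663/(-342) + T/(-1388) = 4663/(-342) + 5292/(-1388) = 4663*(-1/342) + 5292*(-1/1388) = -4663/342 - 1323/347 = -2070527/118674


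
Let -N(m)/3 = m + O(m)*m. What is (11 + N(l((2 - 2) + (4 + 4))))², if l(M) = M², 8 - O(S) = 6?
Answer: 319225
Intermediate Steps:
O(S) = 2 (O(S) = 8 - 1*6 = 8 - 6 = 2)
N(m) = -9*m (N(m) = -3*(m + 2*m) = -9*m)
(11 + N(l((2 - 2) + (4 + 4))))² = (11 - 9*((2 - 2) + (4 + 4))²)² = (11 - 9*(0 + 8)²)² = (11 - 9*8²)² = (11 - 9*64)² = (11 - 576)² = (-565)² = 319225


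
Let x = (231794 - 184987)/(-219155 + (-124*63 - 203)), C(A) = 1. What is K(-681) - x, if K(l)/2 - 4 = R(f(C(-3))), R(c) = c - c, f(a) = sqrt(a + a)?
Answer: 1864167/227170 ≈ 8.2060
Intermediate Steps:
f(a) = sqrt(2)*sqrt(a) (f(a) = sqrt(2*a) = sqrt(2)*sqrt(a))
R(c) = 0
K(l) = 8 (K(l) = 8 + 2*0 = 8 + 0 = 8)
x = -46807/227170 (x = 46807/(-219155 + (-7812 - 203)) = 46807/(-219155 - 8015) = 46807/(-227170) = 46807*(-1/227170) = -46807/227170 ≈ -0.20604)
K(-681) - x = 8 - 1*(-46807/227170) = 8 + 46807/227170 = 1864167/227170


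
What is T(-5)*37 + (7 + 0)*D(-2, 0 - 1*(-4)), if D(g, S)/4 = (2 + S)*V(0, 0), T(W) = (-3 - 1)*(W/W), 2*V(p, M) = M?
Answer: -148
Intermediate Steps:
V(p, M) = M/2
T(W) = -4 (T(W) = -4*1 = -4)
D(g, S) = 0 (D(g, S) = 4*((2 + S)*((½)*0)) = 4*((2 + S)*0) = 4*0 = 0)
T(-5)*37 + (7 + 0)*D(-2, 0 - 1*(-4)) = -4*37 + (7 + 0)*0 = -148 + 7*0 = -148 + 0 = -148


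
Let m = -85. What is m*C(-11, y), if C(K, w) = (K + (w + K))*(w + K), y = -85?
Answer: -873120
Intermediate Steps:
C(K, w) = (K + w)*(w + 2*K) (C(K, w) = (K + (K + w))*(K + w) = (w + 2*K)*(K + w) = (K + w)*(w + 2*K))
m*C(-11, y) = -85*((-85)² + 2*(-11)² + 3*(-11)*(-85)) = -85*(7225 + 2*121 + 2805) = -85*(7225 + 242 + 2805) = -85*10272 = -873120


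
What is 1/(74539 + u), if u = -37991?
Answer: 1/36548 ≈ 2.7361e-5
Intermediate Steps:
1/(74539 + u) = 1/(74539 - 37991) = 1/36548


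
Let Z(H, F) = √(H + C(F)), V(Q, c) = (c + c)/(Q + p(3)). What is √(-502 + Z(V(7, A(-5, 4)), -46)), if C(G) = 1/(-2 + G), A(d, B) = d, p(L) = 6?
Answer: √(-3054168 + 39*I*√19227)/78 ≈ 0.019836 + 22.405*I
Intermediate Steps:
V(Q, c) = 2*c/(6 + Q) (V(Q, c) = (c + c)/(Q + 6) = (2*c)/(6 + Q) = 2*c/(6 + Q))
Z(H, F) = √(H + 1/(-2 + F))
√(-502 + Z(V(7, A(-5, 4)), -46)) = √(-502 + √((1 + (2*(-5)/(6 + 7))*(-2 - 46))/(-2 - 46))) = √(-502 + √((1 + (2*(-5)/13)*(-48))/(-48))) = √(-502 + √(-(1 + (2*(-5)*(1/13))*(-48))/48)) = √(-502 + √(-(1 - 10/13*(-48))/48)) = √(-502 + √(-(1 + 480/13)/48)) = √(-502 + √(-1/48*493/13)) = √(-502 + √(-493/624)) = √(-502 + I*√19227/156)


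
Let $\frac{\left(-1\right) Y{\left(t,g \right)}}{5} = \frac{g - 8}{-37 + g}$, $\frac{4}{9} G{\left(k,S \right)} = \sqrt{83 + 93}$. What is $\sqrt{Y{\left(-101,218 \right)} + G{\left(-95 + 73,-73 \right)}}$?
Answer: $\frac{\sqrt{-190050 + 294849 \sqrt{11}}}{181} \approx 4.9039$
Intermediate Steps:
$G{\left(k,S \right)} = 9 \sqrt{11}$ ($G{\left(k,S \right)} = \frac{9 \sqrt{83 + 93}}{4} = \frac{9 \sqrt{176}}{4} = \frac{9 \cdot 4 \sqrt{11}}{4} = 9 \sqrt{11}$)
$Y{\left(t,g \right)} = - \frac{5 \left(-8 + g\right)}{-37 + g}$ ($Y{\left(t,g \right)} = - 5 \frac{g - 8}{-37 + g} = - 5 \frac{-8 + g}{-37 + g} = - \frac{5 \left(-8 + g\right)}{-37 + g}$)
$\sqrt{Y{\left(-101,218 \right)} + G{\left(-95 + 73,-73 \right)}} = \sqrt{\frac{5 \left(8 - 218\right)}{-37 + 218} + 9 \sqrt{11}} = \sqrt{\frac{5 \left(8 - 218\right)}{181} + 9 \sqrt{11}} = \sqrt{5 \cdot \frac{1}{181} \left(-210\right) + 9 \sqrt{11}} = \sqrt{- \frac{1050}{181} + 9 \sqrt{11}}$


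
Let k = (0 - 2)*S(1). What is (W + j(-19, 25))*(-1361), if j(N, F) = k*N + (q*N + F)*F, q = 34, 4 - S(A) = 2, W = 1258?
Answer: 19313951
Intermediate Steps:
S(A) = 2 (S(A) = 4 - 1*2 = 4 - 2 = 2)
k = -4 (k = (0 - 2)*2 = -2*2 = -4)
j(N, F) = -4*N + F*(F + 34*N) (j(N, F) = -4*N + (34*N + F)*F = -4*N + (F + 34*N)*F = -4*N + F*(F + 34*N))
(W + j(-19, 25))*(-1361) = (1258 + (25² - 4*(-19) + 34*25*(-19)))*(-1361) = (1258 + (625 + 76 - 16150))*(-1361) = (1258 - 15449)*(-1361) = -14191*(-1361) = 19313951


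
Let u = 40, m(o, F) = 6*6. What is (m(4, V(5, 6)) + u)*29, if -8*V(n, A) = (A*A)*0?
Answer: 2204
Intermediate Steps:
V(n, A) = 0 (V(n, A) = -A*A*0/8 = -A²*0/8 = -⅛*0 = 0)
m(o, F) = 36
(m(4, V(5, 6)) + u)*29 = (36 + 40)*29 = 76*29 = 2204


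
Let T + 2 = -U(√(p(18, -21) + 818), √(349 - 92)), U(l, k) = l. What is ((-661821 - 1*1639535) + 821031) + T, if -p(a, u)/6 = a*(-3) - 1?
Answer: -1480327 - 2*√287 ≈ -1.4804e+6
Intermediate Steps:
p(a, u) = 6 + 18*a (p(a, u) = -6*(a*(-3) - 1) = -6*(-3*a - 1) = -6*(-1 - 3*a) = 6 + 18*a)
T = -2 - 2*√287 (T = -2 - √((6 + 18*18) + 818) = -2 - √((6 + 324) + 818) = -2 - √(330 + 818) = -2 - √1148 = -2 - 2*√287 ≈ -35.882)
((-661821 - 1*1639535) + 821031) + T = ((-661821 - 1*1639535) + 821031) + (-2 - 2*√287) = ((-661821 - 1639535) + 821031) + (-2 - 2*√287) = (-2301356 + 821031) + (-2 - 2*√287) = -1480325 + (-2 - 2*√287) = -1480327 - 2*√287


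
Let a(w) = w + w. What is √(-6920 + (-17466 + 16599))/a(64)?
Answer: I*√7787/128 ≈ 0.68941*I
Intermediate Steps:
a(w) = 2*w
√(-6920 + (-17466 + 16599))/a(64) = √(-6920 + (-17466 + 16599))/((2*64)) = √(-6920 - 867)/128 = √(-7787)*(1/128) = (I*√7787)*(1/128) = I*√7787/128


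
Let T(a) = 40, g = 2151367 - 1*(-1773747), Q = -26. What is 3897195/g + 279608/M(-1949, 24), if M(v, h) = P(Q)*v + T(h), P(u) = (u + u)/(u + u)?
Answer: -1090053530057/7493042626 ≈ -145.48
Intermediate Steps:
P(u) = 1 (P(u) = (2*u)/((2*u)) = (2*u)*(1/(2*u)) = 1)
g = 3925114 (g = 2151367 + 1773747 = 3925114)
M(v, h) = 40 + v (M(v, h) = 1*v + 40 = v + 40 = 40 + v)
3897195/g + 279608/M(-1949, 24) = 3897195/3925114 + 279608/(40 - 1949) = 3897195*(1/3925114) + 279608/(-1909) = 3897195/3925114 + 279608*(-1/1909) = 3897195/3925114 - 279608/1909 = -1090053530057/7493042626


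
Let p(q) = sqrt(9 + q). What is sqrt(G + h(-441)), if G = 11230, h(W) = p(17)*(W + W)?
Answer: sqrt(11230 - 882*sqrt(26)) ≈ 82.053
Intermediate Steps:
h(W) = 2*W*sqrt(26) (h(W) = sqrt(9 + 17)*(W + W) = sqrt(26)*(2*W) = 2*W*sqrt(26))
sqrt(G + h(-441)) = sqrt(11230 + 2*(-441)*sqrt(26)) = sqrt(11230 - 882*sqrt(26))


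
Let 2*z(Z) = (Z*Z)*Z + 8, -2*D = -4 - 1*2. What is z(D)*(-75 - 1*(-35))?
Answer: -700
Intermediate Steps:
D = 3 (D = -(-4 - 1*2)/2 = -(-4 - 2)/2 = -½*(-6) = 3)
z(Z) = 4 + Z³/2 (z(Z) = ((Z*Z)*Z + 8)/2 = (Z²*Z + 8)/2 = (Z³ + 8)/2 = (8 + Z³)/2 = 4 + Z³/2)
z(D)*(-75 - 1*(-35)) = (4 + (½)*3³)*(-75 - 1*(-35)) = (4 + (½)*27)*(-75 + 35) = (4 + 27/2)*(-40) = (35/2)*(-40) = -700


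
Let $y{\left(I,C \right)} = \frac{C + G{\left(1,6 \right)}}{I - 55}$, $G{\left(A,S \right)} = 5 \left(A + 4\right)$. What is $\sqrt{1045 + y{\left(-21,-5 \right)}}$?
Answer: $\frac{5 \sqrt{15086}}{19} \approx 32.322$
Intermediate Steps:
$G{\left(A,S \right)} = 20 + 5 A$ ($G{\left(A,S \right)} = 5 \left(4 + A\right) = 20 + 5 A$)
$y{\left(I,C \right)} = \frac{25 + C}{-55 + I}$ ($y{\left(I,C \right)} = \frac{C + \left(20 + 5 \cdot 1\right)}{I - 55} = \frac{C + \left(20 + 5\right)}{-55 + I} = \frac{C + 25}{-55 + I} = \frac{25 + C}{-55 + I}$)
$\sqrt{1045 + y{\left(-21,-5 \right)}} = \sqrt{1045 + \frac{25 - 5}{-55 - 21}} = \sqrt{1045 + \frac{1}{-76} \cdot 20} = \sqrt{1045 - \frac{5}{19}} = \sqrt{\frac{19850}{19}} = \frac{5 \sqrt{15086}}{19}$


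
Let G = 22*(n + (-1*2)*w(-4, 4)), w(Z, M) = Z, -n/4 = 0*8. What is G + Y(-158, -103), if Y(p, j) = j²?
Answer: 10785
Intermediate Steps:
n = 0 (n = -0*8 = -4*0 = 0)
G = 176 (G = 22*(0 - 1*2*(-4)) = 22*(0 - 2*(-4)) = 22*(0 + 8) = 22*8 = 176)
G + Y(-158, -103) = 176 + (-103)² = 176 + 10609 = 10785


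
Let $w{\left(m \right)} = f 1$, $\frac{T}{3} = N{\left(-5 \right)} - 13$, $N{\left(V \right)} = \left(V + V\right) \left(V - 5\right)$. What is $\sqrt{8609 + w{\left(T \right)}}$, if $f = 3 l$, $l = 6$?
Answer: $\sqrt{8627} \approx 92.882$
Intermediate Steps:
$N{\left(V \right)} = 2 V \left(-5 + V\right)$
$T = 261$ ($T = 3 \left(2 \left(-5\right) \left(-5 - 5\right) - 13\right) = 3 \left(2 \left(-5\right) \left(-10\right) - 13\right) = 3 \left(100 - 13\right) = 3 \cdot 87 = 261$)
$f = 18$ ($f = 3 \cdot 6 = 18$)
$w{\left(m \right)} = 18$ ($w{\left(m \right)} = 18 \cdot 1 = 18$)
$\sqrt{8609 + w{\left(T \right)}} = \sqrt{8609 + 18} = \sqrt{8627}$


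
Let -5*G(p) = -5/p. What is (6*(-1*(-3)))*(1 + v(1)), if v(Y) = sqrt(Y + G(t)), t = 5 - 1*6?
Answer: 18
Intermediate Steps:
t = -1 (t = 5 - 6 = -1)
G(p) = 1/p (G(p) = -(-1)/p = 1/p)
v(Y) = sqrt(-1 + Y) (v(Y) = sqrt(Y + 1/(-1)) = sqrt(Y - 1) = sqrt(-1 + Y))
(6*(-1*(-3)))*(1 + v(1)) = (6*(-1*(-3)))*(1 + sqrt(-1 + 1)) = (6*3)*(1 + sqrt(0)) = 18*(1 + 0) = 18*1 = 18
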